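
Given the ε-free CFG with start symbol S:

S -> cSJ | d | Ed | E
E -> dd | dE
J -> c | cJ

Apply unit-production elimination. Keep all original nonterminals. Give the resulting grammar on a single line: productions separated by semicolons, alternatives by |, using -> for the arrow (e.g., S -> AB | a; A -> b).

Unit productions: S->E.
Unit pairs (A ⇒* B via units): (S,E).
S: inherits non-unit rules of {E, S} → Ed | cSJ | d | dE | dd.
E: inherits non-unit rules of {E} → dE | dd.
J: inherits non-unit rules of {J} → c | cJ.

S -> d | Ed | dE | dd | cSJ; E -> dE | dd; J -> c | cJ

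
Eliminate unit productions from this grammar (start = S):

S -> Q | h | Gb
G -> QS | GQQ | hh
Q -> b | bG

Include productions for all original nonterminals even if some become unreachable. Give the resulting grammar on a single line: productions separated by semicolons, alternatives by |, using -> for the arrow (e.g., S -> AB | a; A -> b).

Unit productions: S->Q.
Unit pairs (A ⇒* B via units): (S,Q).
S: inherits non-unit rules of {Q, S} → Gb | b | bG | h.
G: inherits non-unit rules of {G} → GQQ | QS | hh.
Q: inherits non-unit rules of {Q} → b | bG.

S -> b | h | Gb | bG; G -> QS | hh | GQQ; Q -> b | bG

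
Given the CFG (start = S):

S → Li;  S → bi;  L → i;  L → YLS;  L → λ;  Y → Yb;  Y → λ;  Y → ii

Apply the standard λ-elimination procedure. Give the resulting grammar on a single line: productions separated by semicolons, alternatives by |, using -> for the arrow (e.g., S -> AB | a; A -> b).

Nullable set: {L, Y}.
S -> Li: L nullable, giving Li | i.
Drop L -> λ.
L -> YLS: Y, L nullable, giving LS | S | YLS | YS.
Drop Y -> λ.
Y -> Yb: Y nullable, giving Yb | b.
Unchanged (no nullable symbols): S -> bi; L -> i; Y -> ii.

S -> i | Li | bi; L -> S | i | LS | YS | YLS; Y -> b | Yb | ii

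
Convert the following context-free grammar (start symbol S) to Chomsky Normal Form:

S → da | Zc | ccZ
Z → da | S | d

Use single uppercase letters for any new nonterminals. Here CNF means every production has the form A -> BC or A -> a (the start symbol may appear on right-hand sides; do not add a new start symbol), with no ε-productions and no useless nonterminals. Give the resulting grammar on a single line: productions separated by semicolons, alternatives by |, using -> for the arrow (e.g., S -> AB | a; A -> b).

S -> AD | BC | ZA; A -> c; B -> d; C -> a; D -> AZ; E -> AZ; Z -> d | AE | BC | ZA

No ε-productions.
After unit-elimination: S -> Zc | da | ccZ; Z -> d | Zc | da | ccZ.
TERM: introduce C -> a, A -> c, B -> d and substitute in every rule of length ≥2.
BIN: S -> AAZ becomes S -> AD, D -> AZ; Z -> AAZ becomes Z -> AE, E -> AZ.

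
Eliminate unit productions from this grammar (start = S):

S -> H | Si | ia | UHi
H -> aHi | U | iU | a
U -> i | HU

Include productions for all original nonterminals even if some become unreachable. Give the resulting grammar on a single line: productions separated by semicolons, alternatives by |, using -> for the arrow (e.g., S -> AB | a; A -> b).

S -> a | i | HU | Si | iU | ia | UHi | aHi; H -> a | i | HU | iU | aHi; U -> i | HU

Unit productions: H->U, S->H.
Unit pairs (A ⇒* B via units): (H,U), (S,H), (S,U).
S: inherits non-unit rules of {H, S, U} → HU | Si | UHi | a | aHi | i | iU | ia.
H: inherits non-unit rules of {H, U} → HU | a | aHi | i | iU.
U: inherits non-unit rules of {U} → HU | i.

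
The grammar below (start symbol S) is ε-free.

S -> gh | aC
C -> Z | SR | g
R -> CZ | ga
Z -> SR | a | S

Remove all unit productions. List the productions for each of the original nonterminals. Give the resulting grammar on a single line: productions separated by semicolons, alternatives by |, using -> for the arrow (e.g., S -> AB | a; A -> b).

Unit productions: C->Z, Z->S.
Unit pairs (A ⇒* B via units): (C,S), (C,Z), (Z,S).
S: inherits non-unit rules of {S} → aC | gh.
C: inherits non-unit rules of {C, S, Z} → SR | a | aC | g | gh.
R: inherits non-unit rules of {R} → CZ | ga.
Z: inherits non-unit rules of {S, Z} → SR | a | aC | gh.

S -> aC | gh; C -> a | g | SR | aC | gh; R -> CZ | ga; Z -> a | SR | aC | gh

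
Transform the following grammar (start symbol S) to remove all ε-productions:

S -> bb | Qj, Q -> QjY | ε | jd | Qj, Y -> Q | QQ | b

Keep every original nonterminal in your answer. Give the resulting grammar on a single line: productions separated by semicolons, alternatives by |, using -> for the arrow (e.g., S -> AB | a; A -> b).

S -> j | Qj | bb; Q -> j | Qj | jY | jd | QjY; Y -> Q | b | QQ

Nullable set: {Q, Y}.
S -> Qj: Q nullable, giving Qj | j.
Drop Q -> ε.
Q -> Qj: Q nullable, giving Qj | j.
Q -> QjY: Q, Y nullable, giving Qj | QjY | j | jY.
Y -> Q: Q nullable, giving Q.
Y -> QQ: Q, Q nullable, giving Q | QQ.
Unchanged (no nullable symbols): S -> bb; Q -> jd; Y -> b.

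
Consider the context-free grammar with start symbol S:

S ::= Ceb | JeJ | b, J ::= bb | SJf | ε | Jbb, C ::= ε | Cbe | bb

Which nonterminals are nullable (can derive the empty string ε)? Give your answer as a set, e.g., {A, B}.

{C, J}

Directly nullable (have an ε-rule): {C, J}.
Not nullable: S — each has a terminal in every rule's right-hand side or depends on a non-nullable symbol.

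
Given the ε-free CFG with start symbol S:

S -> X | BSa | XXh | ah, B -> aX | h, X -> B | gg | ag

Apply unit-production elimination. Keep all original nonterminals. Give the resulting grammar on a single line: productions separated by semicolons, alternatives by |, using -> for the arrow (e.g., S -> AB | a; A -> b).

S -> h | aX | ag | ah | gg | BSa | XXh; B -> h | aX; X -> h | aX | ag | gg

Unit productions: S->X, X->B.
Unit pairs (A ⇒* B via units): (S,B), (S,X), (X,B).
S: inherits non-unit rules of {B, S, X} → BSa | XXh | aX | ag | ah | gg | h.
B: inherits non-unit rules of {B} → aX | h.
X: inherits non-unit rules of {B, X} → aX | ag | gg | h.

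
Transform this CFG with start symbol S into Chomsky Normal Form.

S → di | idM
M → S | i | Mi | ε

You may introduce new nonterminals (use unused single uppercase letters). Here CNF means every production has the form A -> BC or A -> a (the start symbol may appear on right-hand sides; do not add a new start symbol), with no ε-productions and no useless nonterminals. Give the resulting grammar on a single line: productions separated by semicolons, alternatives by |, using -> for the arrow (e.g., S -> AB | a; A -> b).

Nullable: {M}; after ε-elimination: S -> di | id | idM; M -> S | i | Mi.
After unit-elimination: S -> di | id | idM; M -> i | Mi | di | id | idM.
TERM: introduce B -> d, A -> i and substitute in every rule of length ≥2.
BIN: M -> ABM becomes M -> AC, C -> BM; S -> ABM becomes S -> AD, D -> BM.

S -> AB | AD | BA; A -> i; B -> d; C -> BM; D -> BM; M -> i | AB | AC | BA | MA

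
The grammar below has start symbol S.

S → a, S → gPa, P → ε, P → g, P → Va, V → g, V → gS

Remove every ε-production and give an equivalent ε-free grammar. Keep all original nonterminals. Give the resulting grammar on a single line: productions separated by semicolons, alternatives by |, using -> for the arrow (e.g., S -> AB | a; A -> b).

S -> a | ga | gPa; P -> g | Va; V -> g | gS

Nullable set: {P}.
S -> gPa: P nullable, giving gPa | ga.
Drop P -> ε.
Unchanged (no nullable symbols): S -> a; P -> Va; P -> g; V -> g; V -> gS.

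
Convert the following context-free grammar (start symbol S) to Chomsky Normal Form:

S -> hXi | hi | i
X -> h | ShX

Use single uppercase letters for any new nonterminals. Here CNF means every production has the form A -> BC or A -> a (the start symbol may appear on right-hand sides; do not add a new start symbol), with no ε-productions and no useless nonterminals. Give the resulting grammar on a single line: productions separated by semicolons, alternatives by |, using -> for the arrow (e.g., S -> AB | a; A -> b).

No ε-productions.
No unit productions to eliminate.
TERM: introduce A -> h, B -> i and substitute in every rule of length ≥2.
BIN: S -> AXB becomes S -> AC, C -> XB; X -> SAX becomes X -> SD, D -> AX.

S -> i | AB | AC; A -> h; B -> i; C -> XB; D -> AX; X -> h | SD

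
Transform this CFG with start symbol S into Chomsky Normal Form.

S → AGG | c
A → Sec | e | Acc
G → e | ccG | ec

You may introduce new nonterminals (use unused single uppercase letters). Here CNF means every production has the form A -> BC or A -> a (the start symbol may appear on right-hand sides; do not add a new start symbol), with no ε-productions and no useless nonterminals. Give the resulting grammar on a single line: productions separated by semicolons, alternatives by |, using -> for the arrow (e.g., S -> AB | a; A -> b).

S -> c | AH; A -> e | AD | SE; B -> c; C -> e; D -> BB; E -> CB; F -> BG; G -> e | BF | CB; H -> GG

No ε-productions.
No unit productions to eliminate.
TERM: introduce B -> c, C -> e and substitute in every rule of length ≥2.
BIN: A -> ABB becomes A -> AD, D -> BB; A -> SCB becomes A -> SE, E -> CB; G -> BBG becomes G -> BF, F -> BG; S -> AGG becomes S -> AH, H -> GG.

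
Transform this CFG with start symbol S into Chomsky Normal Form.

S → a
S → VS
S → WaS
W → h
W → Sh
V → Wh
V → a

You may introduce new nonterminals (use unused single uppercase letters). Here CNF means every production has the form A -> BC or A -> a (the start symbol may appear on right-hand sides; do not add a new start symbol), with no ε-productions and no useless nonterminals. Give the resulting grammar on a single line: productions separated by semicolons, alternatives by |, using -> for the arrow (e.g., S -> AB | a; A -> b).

No ε-productions.
No unit productions to eliminate.
TERM: introduce A -> a, B -> h and substitute in every rule of length ≥2.
BIN: S -> WAS becomes S -> WC, C -> AS.

S -> a | VS | WC; A -> a; B -> h; C -> AS; V -> a | WB; W -> h | SB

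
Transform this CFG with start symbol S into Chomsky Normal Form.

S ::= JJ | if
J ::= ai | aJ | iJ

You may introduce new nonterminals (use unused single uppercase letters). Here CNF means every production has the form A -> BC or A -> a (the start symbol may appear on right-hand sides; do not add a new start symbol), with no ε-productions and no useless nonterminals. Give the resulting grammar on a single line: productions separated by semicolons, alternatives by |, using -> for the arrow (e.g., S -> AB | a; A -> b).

S -> BC | JJ; A -> a; B -> i; C -> f; J -> AB | AJ | BJ

No ε-productions.
No unit productions to eliminate.
TERM: introduce A -> a, C -> f, B -> i and substitute in every rule of length ≥2.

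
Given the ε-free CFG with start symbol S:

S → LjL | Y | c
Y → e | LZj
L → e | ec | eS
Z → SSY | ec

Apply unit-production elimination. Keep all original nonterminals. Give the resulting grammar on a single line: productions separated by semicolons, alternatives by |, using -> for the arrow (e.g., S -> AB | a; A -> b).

S -> c | e | LZj | LjL; L -> e | eS | ec; Y -> e | LZj; Z -> ec | SSY

Unit productions: S->Y.
Unit pairs (A ⇒* B via units): (S,Y).
S: inherits non-unit rules of {S, Y} → LZj | LjL | c | e.
L: inherits non-unit rules of {L} → e | eS | ec.
Y: inherits non-unit rules of {Y} → LZj | e.
Z: inherits non-unit rules of {Z} → SSY | ec.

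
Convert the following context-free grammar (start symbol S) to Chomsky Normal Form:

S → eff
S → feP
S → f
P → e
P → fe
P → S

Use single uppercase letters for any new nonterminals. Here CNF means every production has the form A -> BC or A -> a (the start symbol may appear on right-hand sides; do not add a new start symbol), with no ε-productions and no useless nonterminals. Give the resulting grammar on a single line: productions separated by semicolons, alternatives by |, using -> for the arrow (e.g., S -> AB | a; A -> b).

S -> f | AE | BF; A -> e; B -> f; C -> BB; D -> AP; E -> BB; F -> AP; P -> e | f | AC | BA | BD

No ε-productions.
After unit-elimination: S -> f | eff | feP; P -> e | f | fe | eff | feP.
TERM: introduce A -> e, B -> f and substitute in every rule of length ≥2.
BIN: P -> ABB becomes P -> AC, C -> BB; P -> BAP becomes P -> BD, D -> AP; S -> ABB becomes S -> AE, E -> BB; S -> BAP becomes S -> BF, F -> AP.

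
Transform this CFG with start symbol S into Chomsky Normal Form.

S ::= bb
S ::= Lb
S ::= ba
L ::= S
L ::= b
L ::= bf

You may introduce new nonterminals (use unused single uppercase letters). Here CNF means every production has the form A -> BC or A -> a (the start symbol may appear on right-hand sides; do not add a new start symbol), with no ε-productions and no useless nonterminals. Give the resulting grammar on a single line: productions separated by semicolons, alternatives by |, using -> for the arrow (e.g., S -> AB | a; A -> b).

No ε-productions.
After unit-elimination: S -> Lb | ba | bb; L -> b | Lb | ba | bb | bf.
TERM: introduce B -> a, A -> b, C -> f and substitute in every rule of length ≥2.

S -> AA | AB | LA; A -> b; B -> a; C -> f; L -> b | AA | AB | AC | LA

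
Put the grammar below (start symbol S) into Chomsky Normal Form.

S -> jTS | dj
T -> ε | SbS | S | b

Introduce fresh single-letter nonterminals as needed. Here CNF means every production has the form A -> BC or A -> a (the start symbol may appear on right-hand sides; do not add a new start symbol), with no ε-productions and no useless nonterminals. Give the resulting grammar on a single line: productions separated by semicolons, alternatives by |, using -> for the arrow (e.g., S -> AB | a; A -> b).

S -> AB | BD | BS; A -> d; B -> j; C -> b; D -> TS; E -> TS; F -> CS; T -> b | AB | BE | BS | SF

Nullable: {T}; after ε-elimination: S -> dj | jS | jTS; T -> S | b | SbS.
After unit-elimination: S -> dj | jS | jTS; T -> b | dj | jS | SbS | jTS.
TERM: introduce C -> b, A -> d, B -> j and substitute in every rule of length ≥2.
BIN: S -> BTS becomes S -> BD, D -> TS; T -> BTS becomes T -> BE, E -> TS; T -> SCS becomes T -> SF, F -> CS.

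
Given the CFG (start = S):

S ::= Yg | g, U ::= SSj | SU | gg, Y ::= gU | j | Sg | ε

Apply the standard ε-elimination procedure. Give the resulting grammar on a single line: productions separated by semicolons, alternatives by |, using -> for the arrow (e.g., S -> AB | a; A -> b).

S -> g | Yg; U -> SU | gg | SSj; Y -> j | Sg | gU

Nullable set: {Y}.
S -> Yg: Y nullable, giving Yg | g.
Drop Y -> ε.
Unchanged (no nullable symbols): S -> g; U -> SSj; U -> SU; U -> gg; Y -> Sg; Y -> gU; Y -> j.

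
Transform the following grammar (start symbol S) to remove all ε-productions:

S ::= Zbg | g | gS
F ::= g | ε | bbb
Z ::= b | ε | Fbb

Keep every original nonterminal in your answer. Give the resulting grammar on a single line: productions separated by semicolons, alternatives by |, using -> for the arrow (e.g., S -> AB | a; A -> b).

S -> g | bg | gS | Zbg; F -> g | bbb; Z -> b | bb | Fbb

Nullable set: {F, Z}.
S -> Zbg: Z nullable, giving Zbg | bg.
Drop F -> ε.
Drop Z -> ε.
Z -> Fbb: F nullable, giving Fbb | bb.
Unchanged (no nullable symbols): S -> g; S -> gS; F -> bbb; F -> g; Z -> b.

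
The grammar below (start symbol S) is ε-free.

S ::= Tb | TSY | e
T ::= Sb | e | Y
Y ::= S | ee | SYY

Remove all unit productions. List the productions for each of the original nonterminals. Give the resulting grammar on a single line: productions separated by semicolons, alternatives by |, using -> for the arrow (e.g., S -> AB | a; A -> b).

S -> e | Tb | TSY; T -> e | Sb | Tb | ee | SYY | TSY; Y -> e | Tb | ee | SYY | TSY

Unit productions: T->Y, Y->S.
Unit pairs (A ⇒* B via units): (T,S), (T,Y), (Y,S).
S: inherits non-unit rules of {S} → TSY | Tb | e.
T: inherits non-unit rules of {S, T, Y} → SYY | Sb | TSY | Tb | e | ee.
Y: inherits non-unit rules of {S, Y} → SYY | TSY | Tb | e | ee.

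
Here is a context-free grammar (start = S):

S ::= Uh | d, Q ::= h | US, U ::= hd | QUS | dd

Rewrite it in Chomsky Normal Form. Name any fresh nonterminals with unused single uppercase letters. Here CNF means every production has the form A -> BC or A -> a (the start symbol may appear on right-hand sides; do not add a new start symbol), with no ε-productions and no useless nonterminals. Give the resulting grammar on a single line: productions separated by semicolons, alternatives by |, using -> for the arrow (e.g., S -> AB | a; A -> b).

S -> d | UA; A -> h; B -> d; C -> US; Q -> h | US; U -> AB | BB | QC

No ε-productions.
No unit productions to eliminate.
TERM: introduce B -> d, A -> h and substitute in every rule of length ≥2.
BIN: U -> QUS becomes U -> QC, C -> US.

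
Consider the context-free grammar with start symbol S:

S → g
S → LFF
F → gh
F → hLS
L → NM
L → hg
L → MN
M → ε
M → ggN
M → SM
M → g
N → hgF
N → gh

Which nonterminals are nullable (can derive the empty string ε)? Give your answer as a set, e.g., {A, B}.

Directly nullable (have an ε-rule): {M}.
Not nullable: F, L, N, S — each has a terminal in every rule's right-hand side or depends on a non-nullable symbol.

{M}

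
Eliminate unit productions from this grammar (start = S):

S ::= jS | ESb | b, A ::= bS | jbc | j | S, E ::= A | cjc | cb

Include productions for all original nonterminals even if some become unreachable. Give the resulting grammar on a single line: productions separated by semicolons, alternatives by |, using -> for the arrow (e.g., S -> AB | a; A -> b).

S -> b | jS | ESb; A -> b | j | bS | jS | ESb | jbc; E -> b | j | bS | cb | jS | ESb | cjc | jbc

Unit productions: A->S, E->A.
Unit pairs (A ⇒* B via units): (A,S), (E,A), (E,S).
S: inherits non-unit rules of {S} → ESb | b | jS.
A: inherits non-unit rules of {A, S} → ESb | b | bS | j | jS | jbc.
E: inherits non-unit rules of {A, E, S} → ESb | b | bS | cb | cjc | j | jS | jbc.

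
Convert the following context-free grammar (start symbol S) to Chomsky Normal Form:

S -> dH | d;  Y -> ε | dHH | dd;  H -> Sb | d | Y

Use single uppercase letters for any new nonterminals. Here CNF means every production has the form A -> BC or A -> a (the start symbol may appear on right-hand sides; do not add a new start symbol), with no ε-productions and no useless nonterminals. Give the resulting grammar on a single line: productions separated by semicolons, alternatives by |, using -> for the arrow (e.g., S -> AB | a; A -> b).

S -> d | BH; A -> b; B -> d; C -> HH; H -> d | BB | BC | BH | SA

Nullable: {H, Y}; after ε-elimination: S -> d | dH; H -> Y | d | Sb; Y -> d | dH | dd | dHH.
After unit-elimination: S -> d | dH; H -> d | Sb | dH | dd | dHH; Y -> d | dH | dd | dHH.
TERM: introduce A -> b, B -> d and substitute in every rule of length ≥2.
BIN: H -> BHH becomes H -> BC, C -> HH; Y -> BHH becomes Y -> BD, D -> HH.
Drop unreachable/unproductive: Y.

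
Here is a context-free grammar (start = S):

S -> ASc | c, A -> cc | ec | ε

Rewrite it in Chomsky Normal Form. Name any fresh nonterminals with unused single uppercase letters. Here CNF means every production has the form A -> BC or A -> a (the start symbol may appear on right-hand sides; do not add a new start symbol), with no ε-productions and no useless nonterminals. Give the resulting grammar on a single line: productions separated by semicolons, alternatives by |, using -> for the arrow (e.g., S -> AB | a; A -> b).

S -> c | AD | SB; A -> BB | CB; B -> c; C -> e; D -> SB

Nullable: {A}; after ε-elimination: S -> c | Sc | ASc; A -> cc | ec.
No unit productions to eliminate.
TERM: introduce B -> c, C -> e and substitute in every rule of length ≥2.
BIN: S -> ASB becomes S -> AD, D -> SB.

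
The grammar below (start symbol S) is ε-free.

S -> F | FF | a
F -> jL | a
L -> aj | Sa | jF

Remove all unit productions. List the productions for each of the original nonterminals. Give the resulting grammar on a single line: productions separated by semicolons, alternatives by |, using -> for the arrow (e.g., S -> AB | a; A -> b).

Unit productions: S->F.
Unit pairs (A ⇒* B via units): (S,F).
S: inherits non-unit rules of {F, S} → FF | a | jL.
F: inherits non-unit rules of {F} → a | jL.
L: inherits non-unit rules of {L} → Sa | aj | jF.

S -> a | FF | jL; F -> a | jL; L -> Sa | aj | jF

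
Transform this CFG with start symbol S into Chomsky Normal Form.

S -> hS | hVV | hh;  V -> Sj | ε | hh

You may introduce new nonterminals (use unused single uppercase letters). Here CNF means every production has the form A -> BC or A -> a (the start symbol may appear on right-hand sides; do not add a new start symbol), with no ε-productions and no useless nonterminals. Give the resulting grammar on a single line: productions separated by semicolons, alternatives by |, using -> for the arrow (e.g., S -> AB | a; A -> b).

Nullable: {V}; after ε-elimination: S -> h | hS | hV | hh | hVV; V -> Sj | hh.
No unit productions to eliminate.
TERM: introduce A -> h, B -> j and substitute in every rule of length ≥2.
BIN: S -> AVV becomes S -> AC, C -> VV.

S -> h | AA | AC | AS | AV; A -> h; B -> j; C -> VV; V -> AA | SB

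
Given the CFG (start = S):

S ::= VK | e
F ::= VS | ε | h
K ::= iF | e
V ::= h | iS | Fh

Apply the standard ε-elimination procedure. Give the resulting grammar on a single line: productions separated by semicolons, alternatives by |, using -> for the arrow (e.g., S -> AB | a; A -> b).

S -> e | VK; F -> h | VS; K -> e | i | iF; V -> h | Fh | iS

Nullable set: {F}.
Drop F -> ε.
K -> iF: F nullable, giving i | iF.
V -> Fh: F nullable, giving Fh | h.
Unchanged (no nullable symbols): S -> VK; S -> e; F -> VS; F -> h; K -> e; V -> h; V -> iS.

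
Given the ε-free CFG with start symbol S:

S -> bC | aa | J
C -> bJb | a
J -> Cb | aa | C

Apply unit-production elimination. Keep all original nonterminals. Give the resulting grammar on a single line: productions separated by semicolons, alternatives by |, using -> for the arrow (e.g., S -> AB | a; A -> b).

S -> a | Cb | aa | bC | bJb; C -> a | bJb; J -> a | Cb | aa | bJb

Unit productions: J->C, S->J.
Unit pairs (A ⇒* B via units): (J,C), (S,C), (S,J).
S: inherits non-unit rules of {C, J, S} → Cb | a | aa | bC | bJb.
C: inherits non-unit rules of {C} → a | bJb.
J: inherits non-unit rules of {C, J} → Cb | a | aa | bJb.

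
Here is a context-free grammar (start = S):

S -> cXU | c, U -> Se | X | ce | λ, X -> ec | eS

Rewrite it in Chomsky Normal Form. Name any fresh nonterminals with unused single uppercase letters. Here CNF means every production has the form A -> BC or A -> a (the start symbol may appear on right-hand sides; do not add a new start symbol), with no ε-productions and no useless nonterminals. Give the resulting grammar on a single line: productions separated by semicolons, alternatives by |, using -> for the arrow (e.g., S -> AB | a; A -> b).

S -> c | AC | AX; A -> c; B -> e; C -> XU; U -> AB | BA | BS | SB; X -> BA | BS

Nullable: {U}; after ε-elimination: S -> c | cX | cXU; U -> X | Se | ce; X -> eS | ec.
After unit-elimination: S -> c | cX | cXU; U -> Se | ce | eS | ec; X -> eS | ec.
TERM: introduce A -> c, B -> e and substitute in every rule of length ≥2.
BIN: S -> AXU becomes S -> AC, C -> XU.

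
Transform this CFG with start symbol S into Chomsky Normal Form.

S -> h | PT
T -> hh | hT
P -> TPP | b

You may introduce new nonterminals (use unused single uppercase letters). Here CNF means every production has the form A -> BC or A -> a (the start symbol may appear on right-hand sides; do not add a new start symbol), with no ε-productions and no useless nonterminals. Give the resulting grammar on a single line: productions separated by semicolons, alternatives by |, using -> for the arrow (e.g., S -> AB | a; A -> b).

No ε-productions.
No unit productions to eliminate.
TERM: introduce A -> h and substitute in every rule of length ≥2.
BIN: P -> TPP becomes P -> TB, B -> PP.

S -> h | PT; A -> h; B -> PP; P -> b | TB; T -> AA | AT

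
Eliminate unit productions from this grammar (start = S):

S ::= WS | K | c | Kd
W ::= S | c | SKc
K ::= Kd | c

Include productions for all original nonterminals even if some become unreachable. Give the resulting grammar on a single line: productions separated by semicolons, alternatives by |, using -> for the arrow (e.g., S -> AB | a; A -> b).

Unit productions: S->K, W->S.
Unit pairs (A ⇒* B via units): (S,K), (W,K), (W,S).
S: inherits non-unit rules of {K, S} → Kd | WS | c.
K: inherits non-unit rules of {K} → Kd | c.
W: inherits non-unit rules of {K, S, W} → Kd | SKc | WS | c.

S -> c | Kd | WS; K -> c | Kd; W -> c | Kd | WS | SKc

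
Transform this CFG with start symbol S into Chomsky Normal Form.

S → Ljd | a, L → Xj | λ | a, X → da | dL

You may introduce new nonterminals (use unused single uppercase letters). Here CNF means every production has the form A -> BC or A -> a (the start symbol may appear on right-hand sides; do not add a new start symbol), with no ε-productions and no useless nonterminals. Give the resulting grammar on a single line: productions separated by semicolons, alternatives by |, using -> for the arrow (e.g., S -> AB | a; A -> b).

S -> a | AB | LD; A -> j; B -> d; C -> a; D -> AB; L -> a | XA; X -> d | BC | BL

Nullable: {L}; after ε-elimination: S -> a | jd | Ljd; L -> a | Xj; X -> d | dL | da.
No unit productions to eliminate.
TERM: introduce C -> a, B -> d, A -> j and substitute in every rule of length ≥2.
BIN: S -> LAB becomes S -> LD, D -> AB.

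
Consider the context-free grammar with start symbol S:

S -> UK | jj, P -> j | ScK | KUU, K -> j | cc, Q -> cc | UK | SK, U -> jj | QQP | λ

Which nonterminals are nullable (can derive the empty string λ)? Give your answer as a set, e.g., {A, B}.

Directly nullable (have an ε-rule): {U}.
Not nullable: K, P, Q, S — each has a terminal in every rule's right-hand side or depends on a non-nullable symbol.

{U}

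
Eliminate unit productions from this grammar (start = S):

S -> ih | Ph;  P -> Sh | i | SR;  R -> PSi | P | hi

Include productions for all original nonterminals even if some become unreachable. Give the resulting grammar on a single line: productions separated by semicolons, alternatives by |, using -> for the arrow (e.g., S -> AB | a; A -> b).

Unit productions: R->P.
Unit pairs (A ⇒* B via units): (R,P).
S: inherits non-unit rules of {S} → Ph | ih.
P: inherits non-unit rules of {P} → SR | Sh | i.
R: inherits non-unit rules of {P, R} → PSi | SR | Sh | hi | i.

S -> Ph | ih; P -> i | SR | Sh; R -> i | SR | Sh | hi | PSi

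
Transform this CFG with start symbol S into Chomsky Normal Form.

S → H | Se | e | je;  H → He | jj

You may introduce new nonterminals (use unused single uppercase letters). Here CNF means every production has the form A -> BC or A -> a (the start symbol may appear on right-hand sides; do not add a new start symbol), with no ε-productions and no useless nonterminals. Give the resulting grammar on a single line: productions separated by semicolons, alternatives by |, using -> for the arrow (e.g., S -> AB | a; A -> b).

S -> e | BA | BB | HA | SA; A -> e; B -> j; H -> BB | HA

No ε-productions.
After unit-elimination: S -> e | He | Se | je | jj; H -> He | jj.
TERM: introduce A -> e, B -> j and substitute in every rule of length ≥2.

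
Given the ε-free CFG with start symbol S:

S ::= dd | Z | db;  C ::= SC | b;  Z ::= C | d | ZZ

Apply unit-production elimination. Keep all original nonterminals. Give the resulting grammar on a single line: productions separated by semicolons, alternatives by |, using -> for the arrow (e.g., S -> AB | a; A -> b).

Unit productions: S->Z, Z->C.
Unit pairs (A ⇒* B via units): (S,C), (S,Z), (Z,C).
S: inherits non-unit rules of {C, S, Z} → SC | ZZ | b | d | db | dd.
C: inherits non-unit rules of {C} → SC | b.
Z: inherits non-unit rules of {C, Z} → SC | ZZ | b | d.

S -> b | d | SC | ZZ | db | dd; C -> b | SC; Z -> b | d | SC | ZZ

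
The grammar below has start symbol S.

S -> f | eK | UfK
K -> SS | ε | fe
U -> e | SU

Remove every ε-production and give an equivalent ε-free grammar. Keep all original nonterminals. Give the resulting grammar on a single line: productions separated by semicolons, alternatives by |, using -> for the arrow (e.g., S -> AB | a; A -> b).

S -> e | f | Uf | eK | UfK; K -> SS | fe; U -> e | SU

Nullable set: {K}.
S -> UfK: K nullable, giving Uf | UfK.
S -> eK: K nullable, giving e | eK.
Drop K -> ε.
Unchanged (no nullable symbols): S -> f; K -> SS; K -> fe; U -> SU; U -> e.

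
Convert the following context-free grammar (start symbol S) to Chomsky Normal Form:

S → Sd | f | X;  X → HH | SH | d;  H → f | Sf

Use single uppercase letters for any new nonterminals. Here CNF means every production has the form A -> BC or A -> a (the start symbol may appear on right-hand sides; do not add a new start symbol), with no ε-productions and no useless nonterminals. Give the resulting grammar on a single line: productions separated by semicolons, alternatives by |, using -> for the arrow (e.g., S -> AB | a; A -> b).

S -> d | f | HH | SB | SH; A -> f; B -> d; H -> f | SA

No ε-productions.
After unit-elimination: S -> d | f | HH | SH | Sd; H -> f | Sf; X -> d | HH | SH.
TERM: introduce B -> d, A -> f and substitute in every rule of length ≥2.
Drop unreachable/unproductive: X.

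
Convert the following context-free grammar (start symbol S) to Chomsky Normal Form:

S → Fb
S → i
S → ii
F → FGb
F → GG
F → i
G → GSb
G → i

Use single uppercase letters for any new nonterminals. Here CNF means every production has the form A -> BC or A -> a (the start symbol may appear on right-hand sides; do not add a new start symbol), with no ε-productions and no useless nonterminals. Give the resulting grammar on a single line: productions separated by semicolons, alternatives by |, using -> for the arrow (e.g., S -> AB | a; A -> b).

S -> i | BB | FA; A -> b; B -> i; C -> GA; D -> SA; F -> i | FC | GG; G -> i | GD

No ε-productions.
No unit productions to eliminate.
TERM: introduce A -> b, B -> i and substitute in every rule of length ≥2.
BIN: F -> FGA becomes F -> FC, C -> GA; G -> GSA becomes G -> GD, D -> SA.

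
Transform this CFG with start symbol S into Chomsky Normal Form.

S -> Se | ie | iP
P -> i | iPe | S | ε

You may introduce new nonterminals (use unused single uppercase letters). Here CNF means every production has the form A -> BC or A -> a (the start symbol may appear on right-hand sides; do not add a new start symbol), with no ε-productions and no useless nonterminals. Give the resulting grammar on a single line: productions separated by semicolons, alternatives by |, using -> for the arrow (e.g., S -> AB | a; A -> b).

S -> i | BA | BP | SA; A -> e; B -> i; C -> PA; P -> i | BA | BC | BP | SA

Nullable: {P}; after ε-elimination: S -> i | Se | iP | ie; P -> S | i | ie | iPe.
After unit-elimination: S -> i | Se | iP | ie; P -> i | Se | iP | ie | iPe.
TERM: introduce A -> e, B -> i and substitute in every rule of length ≥2.
BIN: P -> BPA becomes P -> BC, C -> PA.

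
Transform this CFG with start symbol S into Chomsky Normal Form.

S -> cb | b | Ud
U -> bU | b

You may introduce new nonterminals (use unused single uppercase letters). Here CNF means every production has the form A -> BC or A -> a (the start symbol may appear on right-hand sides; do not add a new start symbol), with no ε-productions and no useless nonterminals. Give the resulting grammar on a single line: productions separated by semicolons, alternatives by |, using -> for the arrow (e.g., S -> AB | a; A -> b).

S -> b | BC | UA; A -> d; B -> c; C -> b; U -> b | CU

No ε-productions.
No unit productions to eliminate.
TERM: introduce C -> b, B -> c, A -> d and substitute in every rule of length ≥2.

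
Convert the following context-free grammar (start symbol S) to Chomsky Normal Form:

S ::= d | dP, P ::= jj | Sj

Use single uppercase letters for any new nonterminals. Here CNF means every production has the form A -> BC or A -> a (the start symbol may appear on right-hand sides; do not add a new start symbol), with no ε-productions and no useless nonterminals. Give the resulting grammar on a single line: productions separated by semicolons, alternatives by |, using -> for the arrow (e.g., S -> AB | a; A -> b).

S -> d | BP; A -> j; B -> d; P -> AA | SA

No ε-productions.
No unit productions to eliminate.
TERM: introduce B -> d, A -> j and substitute in every rule of length ≥2.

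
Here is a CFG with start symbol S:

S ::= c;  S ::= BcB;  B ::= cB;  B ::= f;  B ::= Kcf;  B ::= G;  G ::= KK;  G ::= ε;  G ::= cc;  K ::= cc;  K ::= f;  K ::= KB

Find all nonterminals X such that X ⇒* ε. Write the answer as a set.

{B, G}

Directly nullable (have an ε-rule): {G}.
B is nullable via B -> G (every symbol on the right is already known nullable).
Not nullable: K, S — each has a terminal in every rule's right-hand side or depends on a non-nullable symbol.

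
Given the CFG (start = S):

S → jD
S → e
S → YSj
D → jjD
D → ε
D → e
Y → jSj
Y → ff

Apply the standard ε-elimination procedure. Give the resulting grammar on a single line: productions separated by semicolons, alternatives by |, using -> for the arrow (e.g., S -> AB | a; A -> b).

Nullable set: {D}.
S -> jD: D nullable, giving j | jD.
Drop D -> ε.
D -> jjD: D nullable, giving jj | jjD.
Unchanged (no nullable symbols): S -> YSj; S -> e; D -> e; Y -> ff; Y -> jSj.

S -> e | j | jD | YSj; D -> e | jj | jjD; Y -> ff | jSj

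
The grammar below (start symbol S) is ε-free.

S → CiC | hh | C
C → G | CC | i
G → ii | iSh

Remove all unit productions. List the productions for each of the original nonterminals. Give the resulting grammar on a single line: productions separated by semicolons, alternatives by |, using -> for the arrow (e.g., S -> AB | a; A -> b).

Unit productions: C->G, S->C.
Unit pairs (A ⇒* B via units): (C,G), (S,C), (S,G).
S: inherits non-unit rules of {C, G, S} → CC | CiC | hh | i | iSh | ii.
C: inherits non-unit rules of {C, G} → CC | i | iSh | ii.
G: inherits non-unit rules of {G} → iSh | ii.

S -> i | CC | hh | ii | CiC | iSh; C -> i | CC | ii | iSh; G -> ii | iSh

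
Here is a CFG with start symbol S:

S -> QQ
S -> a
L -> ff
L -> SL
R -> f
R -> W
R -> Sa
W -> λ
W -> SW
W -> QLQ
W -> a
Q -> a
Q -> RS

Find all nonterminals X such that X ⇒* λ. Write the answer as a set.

Directly nullable (have an ε-rule): {W}.
R is nullable via R -> W (every symbol on the right is already known nullable).
Not nullable: L, Q, S — each has a terminal in every rule's right-hand side or depends on a non-nullable symbol.

{R, W}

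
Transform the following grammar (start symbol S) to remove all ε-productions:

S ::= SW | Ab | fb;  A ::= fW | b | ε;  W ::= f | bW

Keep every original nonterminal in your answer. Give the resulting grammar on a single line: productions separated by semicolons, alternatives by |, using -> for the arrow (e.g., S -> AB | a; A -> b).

Nullable set: {A}.
S -> Ab: A nullable, giving Ab | b.
Drop A -> ε.
Unchanged (no nullable symbols): S -> SW; S -> fb; A -> b; A -> fW; W -> bW; W -> f.

S -> b | Ab | SW | fb; A -> b | fW; W -> f | bW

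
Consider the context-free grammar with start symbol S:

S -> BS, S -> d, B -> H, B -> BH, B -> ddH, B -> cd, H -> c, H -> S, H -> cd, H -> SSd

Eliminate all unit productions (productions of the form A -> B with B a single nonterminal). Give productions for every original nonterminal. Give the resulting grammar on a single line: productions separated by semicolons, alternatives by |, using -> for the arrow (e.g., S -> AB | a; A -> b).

Unit productions: B->H, H->S.
Unit pairs (A ⇒* B via units): (B,H), (B,S), (H,S).
S: inherits non-unit rules of {S} → BS | d.
B: inherits non-unit rules of {B, H, S} → BH | BS | SSd | c | cd | d | ddH.
H: inherits non-unit rules of {H, S} → BS | SSd | c | cd | d.

S -> d | BS; B -> c | d | BH | BS | cd | SSd | ddH; H -> c | d | BS | cd | SSd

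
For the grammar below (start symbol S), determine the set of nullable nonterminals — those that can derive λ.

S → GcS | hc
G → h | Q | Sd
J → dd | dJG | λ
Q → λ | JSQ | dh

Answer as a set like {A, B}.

Directly nullable (have an ε-rule): {J, Q}.
G is nullable via G -> Q (every symbol on the right is already known nullable).
Not nullable: S — each has a terminal in every rule's right-hand side or depends on a non-nullable symbol.

{G, J, Q}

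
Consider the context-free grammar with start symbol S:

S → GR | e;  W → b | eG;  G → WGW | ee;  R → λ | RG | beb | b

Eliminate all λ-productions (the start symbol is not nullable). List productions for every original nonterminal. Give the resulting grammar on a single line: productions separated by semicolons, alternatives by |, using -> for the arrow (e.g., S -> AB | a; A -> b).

S -> G | e | GR; G -> ee | WGW; R -> G | b | RG | beb; W -> b | eG

Nullable set: {R}.
S -> GR: R nullable, giving G | GR.
Drop R -> λ.
R -> RG: R nullable, giving G | RG.
Unchanged (no nullable symbols): S -> e; G -> WGW; G -> ee; R -> b; R -> beb; W -> b; W -> eG.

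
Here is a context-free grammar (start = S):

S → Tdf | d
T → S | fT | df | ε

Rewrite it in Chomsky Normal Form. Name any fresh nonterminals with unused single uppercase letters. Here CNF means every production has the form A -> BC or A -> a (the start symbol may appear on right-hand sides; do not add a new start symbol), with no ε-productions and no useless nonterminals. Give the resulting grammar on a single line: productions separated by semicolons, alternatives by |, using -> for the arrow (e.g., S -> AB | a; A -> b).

Nullable: {T}; after ε-elimination: S -> d | df | Tdf; T -> S | f | df | fT.
After unit-elimination: S -> d | df | Tdf; T -> d | f | df | fT | Tdf.
TERM: introduce A -> d, B -> f and substitute in every rule of length ≥2.
BIN: S -> TAB becomes S -> TC, C -> AB; T -> TAB becomes T -> TD, D -> AB.

S -> d | AB | TC; A -> d; B -> f; C -> AB; D -> AB; T -> d | f | AB | BT | TD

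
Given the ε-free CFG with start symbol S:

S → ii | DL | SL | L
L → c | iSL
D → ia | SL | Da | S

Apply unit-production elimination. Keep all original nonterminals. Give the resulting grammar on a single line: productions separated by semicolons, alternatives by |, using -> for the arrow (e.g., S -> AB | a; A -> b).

S -> c | DL | SL | ii | iSL; D -> c | DL | Da | SL | ia | ii | iSL; L -> c | iSL

Unit productions: D->S, S->L.
Unit pairs (A ⇒* B via units): (D,L), (D,S), (S,L).
S: inherits non-unit rules of {L, S} → DL | SL | c | iSL | ii.
D: inherits non-unit rules of {D, L, S} → DL | Da | SL | c | iSL | ia | ii.
L: inherits non-unit rules of {L} → c | iSL.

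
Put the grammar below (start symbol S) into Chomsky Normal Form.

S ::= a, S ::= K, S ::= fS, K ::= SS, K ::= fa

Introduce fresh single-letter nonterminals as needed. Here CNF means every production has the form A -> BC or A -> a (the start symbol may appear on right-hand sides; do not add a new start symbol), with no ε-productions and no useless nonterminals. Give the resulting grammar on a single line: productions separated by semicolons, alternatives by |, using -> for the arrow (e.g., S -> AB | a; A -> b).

S -> a | AB | AS | SS; A -> f; B -> a

No ε-productions.
After unit-elimination: S -> a | SS | fS | fa; K -> SS | fa.
TERM: introduce B -> a, A -> f and substitute in every rule of length ≥2.
Drop unreachable/unproductive: K.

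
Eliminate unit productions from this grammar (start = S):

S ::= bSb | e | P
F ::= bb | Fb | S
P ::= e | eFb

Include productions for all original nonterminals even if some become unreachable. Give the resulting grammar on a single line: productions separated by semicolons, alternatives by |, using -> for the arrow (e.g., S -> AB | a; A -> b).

S -> e | bSb | eFb; F -> e | Fb | bb | bSb | eFb; P -> e | eFb

Unit productions: F->S, S->P.
Unit pairs (A ⇒* B via units): (F,P), (F,S), (S,P).
S: inherits non-unit rules of {P, S} → bSb | e | eFb.
F: inherits non-unit rules of {F, P, S} → Fb | bSb | bb | e | eFb.
P: inherits non-unit rules of {P} → e | eFb.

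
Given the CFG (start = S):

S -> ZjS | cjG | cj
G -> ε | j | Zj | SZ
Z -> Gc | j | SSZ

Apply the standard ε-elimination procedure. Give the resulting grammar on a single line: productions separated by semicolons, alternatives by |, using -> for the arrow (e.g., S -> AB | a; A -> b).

Nullable set: {G}.
S -> cjG: G nullable, giving cj | cjG.
Drop G -> ε.
Z -> Gc: G nullable, giving Gc | c.
Unchanged (no nullable symbols): S -> ZjS; S -> cj; G -> SZ; G -> Zj; G -> j; Z -> SSZ; Z -> j.

S -> cj | ZjS | cjG; G -> j | SZ | Zj; Z -> c | j | Gc | SSZ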